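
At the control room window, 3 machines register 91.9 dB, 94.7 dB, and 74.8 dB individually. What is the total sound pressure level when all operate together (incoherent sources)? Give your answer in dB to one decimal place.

For uncorrelated sources the intensities add, so convert each level to linear form, sum, and take 10·log₁₀ of the total.
Σ 10^(L/10) = 10^(91.9/10) + 10^(94.7/10) + 10^(74.8/10) = 4.530e+09.
L_total = 10·log₁₀(4.530e+09) = 96.56 dB.

96.6 dB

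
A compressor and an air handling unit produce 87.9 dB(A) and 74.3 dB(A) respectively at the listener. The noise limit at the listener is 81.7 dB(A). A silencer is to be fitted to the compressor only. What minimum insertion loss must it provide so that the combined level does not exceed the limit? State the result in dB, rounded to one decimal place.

Fixed contribution from the other source: Σ 10^(L/10) = 10^(74.3/10) = 2.692e+07 (74.30 dB(A)).
The limit corresponds to 10^(81.7/10) = 1.479e+08; subtracting the fixed part leaves 1.210e+08 for the compressor, i.e. 80.83 dB(A).
Required insertion loss = 87.9 − 80.83 = 7.07 dB.

7.1 dB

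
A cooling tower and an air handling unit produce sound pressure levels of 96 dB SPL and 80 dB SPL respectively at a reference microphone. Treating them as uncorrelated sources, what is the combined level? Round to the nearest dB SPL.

Incoherent sources combine by intensity addition: L_total = 10·log₁₀(Σ 10^(L_i/10)).
Σ 10^(L/10) = 10^(96/10) + 10^(80/10) = 4.081e+09.
L_total = 10·log₁₀(4.081e+09) = 96.11 dB SPL.

96 dB SPL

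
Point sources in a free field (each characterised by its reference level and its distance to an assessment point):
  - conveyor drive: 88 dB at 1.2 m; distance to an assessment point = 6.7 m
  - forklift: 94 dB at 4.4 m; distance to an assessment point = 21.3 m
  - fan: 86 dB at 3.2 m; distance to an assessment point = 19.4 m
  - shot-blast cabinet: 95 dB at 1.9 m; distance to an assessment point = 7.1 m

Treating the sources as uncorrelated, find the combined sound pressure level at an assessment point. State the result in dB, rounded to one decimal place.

Propagate each source to the receiver with L = L_ref − 20·log₁₀(r/r_ref), then add intensities.
conveyor drive: 88 − 20·log₁₀(6.7/1.2) = 88 − 14.94 = 73.06 dB.
forklift: 94 − 20·log₁₀(21.3/4.4) = 94 − 13.70 = 80.30 dB.
fan: 86 − 20·log₁₀(19.4/3.2) = 86 − 15.65 = 70.35 dB.
shot-blast cabinet: 95 − 20·log₁₀(7.1/1.9) = 95 − 11.45 = 83.55 dB.
Σ 10^(L/10) = 3.647e+08 → L_total = 10·log₁₀(3.647e+08) = 85.62 dB.

85.6 dB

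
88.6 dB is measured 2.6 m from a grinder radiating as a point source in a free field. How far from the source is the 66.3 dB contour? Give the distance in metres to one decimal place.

The 22.3 dB drop corresponds to a distance ratio of 10^(22.3/20) for a point source.
r₂ = 2.6·10^((88.6−66.3)/20) = 2.6·10^(22.3/20) = 33.88 m.

33.9 m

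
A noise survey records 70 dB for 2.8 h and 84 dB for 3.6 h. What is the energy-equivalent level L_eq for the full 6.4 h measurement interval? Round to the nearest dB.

The energy average is taken in the linear domain: L_eq = 10·log₁₀[(Σ tᵢ·10^(Lᵢ/10))/T], T = 6.4 h.
Σ tᵢ·10^(Lᵢ/10) = 2.8·10^(70/10) + 3.6·10^(84/10) = 9.323e+08.
L_eq = 10·log₁₀(9.323e+08/6.4) = 81.63 dB.

82 dB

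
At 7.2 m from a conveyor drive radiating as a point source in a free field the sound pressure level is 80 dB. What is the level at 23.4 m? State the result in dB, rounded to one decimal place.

For a point source, L₂ = L₁ − 20·log₁₀(r₂/r₁).
L₂ = 80 − 20·log₁₀(23.4/7.2) = 80 − 10.238 = 69.76 dB.

69.8 dB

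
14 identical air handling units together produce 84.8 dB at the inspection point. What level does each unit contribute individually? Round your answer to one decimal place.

73.3 dB

For N identical incoherent sources L_total = L₁ + 10·log₁₀ N, so L₁ = 84.8 − 10·log₁₀(14) = 84.8 − 11.461.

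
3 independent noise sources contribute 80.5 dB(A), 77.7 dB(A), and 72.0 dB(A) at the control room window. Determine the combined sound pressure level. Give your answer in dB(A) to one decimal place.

For uncorrelated sources the intensities add, so convert each level to linear form, sum, and take 10·log₁₀ of the total.
Σ 10^(L/10) = 10^(80.5/10) + 10^(77.7/10) + 10^(72.0/10) = 1.869e+08.
L_total = 10·log₁₀(1.869e+08) = 82.72 dB(A).

82.7 dB(A)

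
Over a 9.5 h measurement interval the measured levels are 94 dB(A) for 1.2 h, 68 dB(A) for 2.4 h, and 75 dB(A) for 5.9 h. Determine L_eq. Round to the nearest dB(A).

The energy average is taken in the linear domain: L_eq = 10·log₁₀[(Σ tᵢ·10^(Lᵢ/10))/T], T = 9.5 h.
Σ tᵢ·10^(Lᵢ/10) = 1.2·10^(94/10) + 2.4·10^(68/10) + 5.9·10^(75/10) = 3.216e+09.
L_eq = 10·log₁₀(3.216e+09/9.5) = 85.30 dB(A).

85 dB(A)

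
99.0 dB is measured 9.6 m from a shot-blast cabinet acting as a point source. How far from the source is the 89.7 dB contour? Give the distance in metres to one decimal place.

28.0 m

The 9.3 dB drop corresponds to a distance ratio of 10^(9.3/20) for a point source.
r₂ = 9.6·10^((99.0−89.7)/20) = 9.6·10^(9.3/20) = 28.01 m.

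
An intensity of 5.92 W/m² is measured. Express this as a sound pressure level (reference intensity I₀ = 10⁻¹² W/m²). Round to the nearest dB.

L = 10·log₁₀(I/I₀) = 10·log₁₀(5.92/10⁻¹²) = 10·log₁₀(5.92×10^12).
L = 10·(0.7723 + 12) = 127.72 dB.

128 dB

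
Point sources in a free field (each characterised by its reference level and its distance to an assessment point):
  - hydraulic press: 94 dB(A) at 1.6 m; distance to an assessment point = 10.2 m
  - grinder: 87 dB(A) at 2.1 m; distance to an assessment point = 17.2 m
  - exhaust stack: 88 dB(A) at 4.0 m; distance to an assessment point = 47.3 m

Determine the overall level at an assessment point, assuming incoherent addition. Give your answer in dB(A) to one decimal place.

Apply inverse-square spreading to bring every level to the receiver, then sum 10^(L/10).
hydraulic press: 94 − 20·log₁₀(10.2/1.6) = 94 − 16.09 = 77.91 dB(A).
grinder: 87 − 20·log₁₀(17.2/2.1) = 87 − 18.27 = 68.73 dB(A).
exhaust stack: 88 − 20·log₁₀(47.3/4.0) = 88 − 21.46 = 66.54 dB(A).
Σ 10^(L/10) = 7.379e+07 → L_total = 10·log₁₀(7.379e+07) = 78.68 dB(A).

78.7 dB(A)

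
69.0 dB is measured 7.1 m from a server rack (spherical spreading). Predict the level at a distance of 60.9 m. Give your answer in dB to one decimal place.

50.3 dB

Point-source attenuation: ΔL = 20·log₁₀(r₂/r₁) = 20·log₁₀(60.9/7.1) = 18.667 dB.
L₂ = 69.0 − 20·log₁₀(60.9/7.1) = 69.0 − 18.667 = 50.33 dB.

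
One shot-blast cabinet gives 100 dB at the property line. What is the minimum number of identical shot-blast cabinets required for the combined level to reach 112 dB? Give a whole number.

N identical sources give L₁ + 10·log₁₀ N, so require 10·log₁₀ N ≥ 112 − 100 = 12.0 dB.
N ≥ 10^(12.0/10) = 15.849, so N = 16.

16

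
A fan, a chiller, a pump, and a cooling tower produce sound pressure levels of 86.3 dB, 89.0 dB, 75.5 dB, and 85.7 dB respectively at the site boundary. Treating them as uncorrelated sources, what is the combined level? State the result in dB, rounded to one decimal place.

Incoherent sources combine by intensity addition: L_total = 10·log₁₀(Σ 10^(L_i/10)).
Σ 10^(L/10) = 10^(86.3/10) + 10^(89.0/10) + 10^(75.5/10) + 10^(85.7/10) = 1.628e+09.
L_total = 10·log₁₀(1.628e+09) = 92.12 dB.

92.1 dB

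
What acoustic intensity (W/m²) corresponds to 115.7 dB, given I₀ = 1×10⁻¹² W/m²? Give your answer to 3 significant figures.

0.372 W/m²

I/I₀ = 10^(115.7/10) = 3.715e+11, so I = 3.715e+11 × 10⁻¹² W/m².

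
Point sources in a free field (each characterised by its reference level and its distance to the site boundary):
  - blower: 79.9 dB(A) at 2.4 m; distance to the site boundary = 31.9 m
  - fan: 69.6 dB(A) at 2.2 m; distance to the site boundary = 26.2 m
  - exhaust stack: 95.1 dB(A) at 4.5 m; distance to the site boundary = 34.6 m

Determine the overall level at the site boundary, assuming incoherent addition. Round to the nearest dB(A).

Apply inverse-square spreading to bring every level to the receiver, then sum 10^(L/10).
blower: 79.9 − 20·log₁₀(31.9/2.4) = 79.9 − 22.47 = 57.43 dB(A).
fan: 69.6 − 20·log₁₀(26.2/2.2) = 69.6 − 21.52 = 48.08 dB(A).
exhaust stack: 95.1 − 20·log₁₀(34.6/4.5) = 95.1 − 17.72 = 77.38 dB(A).
Σ 10^(L/10) = 5.535e+07 → L_total = 10·log₁₀(5.535e+07) = 77.43 dB(A).

77 dB(A)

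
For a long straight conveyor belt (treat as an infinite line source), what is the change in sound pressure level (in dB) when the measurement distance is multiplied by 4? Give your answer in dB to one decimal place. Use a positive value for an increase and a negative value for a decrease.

-6.0 dB

With cylindrical spreading the level changes by −10·log₁₀(r₂/r₁).
ΔL = −10·log₁₀(4) = -6.02 dB.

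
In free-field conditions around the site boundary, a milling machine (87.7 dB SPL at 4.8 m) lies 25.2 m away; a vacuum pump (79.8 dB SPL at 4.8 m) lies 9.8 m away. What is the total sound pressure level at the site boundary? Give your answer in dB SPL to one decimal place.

76.5 dB SPL

First find each source's level at the receiver (point-source: −20·log₁₀(r/r_ref)), then combine on an intensity basis.
milling machine: 87.7 − 20·log₁₀(25.2/4.8) = 87.7 − 14.40 = 73.30 dB SPL.
vacuum pump: 79.8 − 20·log₁₀(9.8/4.8) = 79.8 − 6.20 = 73.60 dB SPL.
Σ 10^(L/10) = 4.427e+07 → L_total = 10·log₁₀(4.427e+07) = 76.46 dB SPL.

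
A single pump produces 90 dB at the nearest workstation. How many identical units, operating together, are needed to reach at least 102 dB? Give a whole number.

The shortfall is 102 − 90 = 12.0 dB, and N units add 10·log₁₀ N, so need 10·log₁₀ N ≥ 12.0.
N ≥ 10^(12.0/10) = 15.849, so N = 16.

16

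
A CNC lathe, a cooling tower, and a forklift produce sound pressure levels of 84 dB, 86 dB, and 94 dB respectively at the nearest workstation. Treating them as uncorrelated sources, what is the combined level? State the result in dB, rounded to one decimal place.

Incoherent sources combine by intensity addition: L_total = 10·log₁₀(Σ 10^(L_i/10)).
Σ 10^(L/10) = 10^(84/10) + 10^(86/10) + 10^(94/10) = 3.161e+09.
L_total = 10·log₁₀(3.161e+09) = 95.00 dB.

95.0 dB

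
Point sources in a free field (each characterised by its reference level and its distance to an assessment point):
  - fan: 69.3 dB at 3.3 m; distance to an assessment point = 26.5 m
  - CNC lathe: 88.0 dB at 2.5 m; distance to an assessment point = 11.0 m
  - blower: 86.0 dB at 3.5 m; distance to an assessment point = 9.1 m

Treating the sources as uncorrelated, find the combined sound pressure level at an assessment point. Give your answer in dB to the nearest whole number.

80 dB

First find each source's level at the receiver (point-source: −20·log₁₀(r/r_ref)), then combine on an intensity basis.
fan: 69.3 − 20·log₁₀(26.5/3.3) = 69.3 − 18.09 = 51.21 dB.
CNC lathe: 88.0 − 20·log₁₀(11.0/2.5) = 88.0 − 12.87 = 75.13 dB.
blower: 86.0 − 20·log₁₀(9.1/3.5) = 86.0 − 8.30 = 77.70 dB.
Σ 10^(L/10) = 9.161e+07 → L_total = 10·log₁₀(9.161e+07) = 79.62 dB.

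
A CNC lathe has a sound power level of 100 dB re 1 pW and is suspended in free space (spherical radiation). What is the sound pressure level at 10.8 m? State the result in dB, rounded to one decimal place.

The power spreads over a sphere of area 4π·r², so L_p = L_w − 10·log₁₀(4π·r²).
4π·r² = 1466 m², 10·log₁₀ of that is 31.661 dB.
L_p = 100 − 31.661 = 68.34 dB.

68.3 dB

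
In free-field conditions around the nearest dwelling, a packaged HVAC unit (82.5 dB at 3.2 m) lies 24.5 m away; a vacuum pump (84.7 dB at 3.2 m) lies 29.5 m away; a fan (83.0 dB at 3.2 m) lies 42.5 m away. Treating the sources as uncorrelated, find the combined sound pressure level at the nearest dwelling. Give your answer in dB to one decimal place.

68.8 dB

Apply inverse-square spreading to bring every level to the receiver, then sum 10^(L/10).
packaged HVAC unit: 82.5 − 20·log₁₀(24.5/3.2) = 82.5 − 17.68 = 64.82 dB.
vacuum pump: 84.7 − 20·log₁₀(29.5/3.2) = 84.7 − 19.29 = 65.41 dB.
fan: 83.0 − 20·log₁₀(42.5/3.2) = 83.0 − 22.46 = 60.54 dB.
Σ 10^(L/10) = 7.637e+06 → L_total = 10·log₁₀(7.637e+06) = 68.83 dB.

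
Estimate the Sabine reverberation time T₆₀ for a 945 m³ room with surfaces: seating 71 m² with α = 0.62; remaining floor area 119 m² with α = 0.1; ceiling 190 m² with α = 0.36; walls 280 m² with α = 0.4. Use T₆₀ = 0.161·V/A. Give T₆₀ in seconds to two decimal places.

0.64 s

Total absorption A = 71·0.62 + 119·0.1 + 190·0.36 + 280·0.4 = 236.32 m² sabins.
T₆₀ = 0.161·V/A = 0.161·945/236.32 = 0.644 s.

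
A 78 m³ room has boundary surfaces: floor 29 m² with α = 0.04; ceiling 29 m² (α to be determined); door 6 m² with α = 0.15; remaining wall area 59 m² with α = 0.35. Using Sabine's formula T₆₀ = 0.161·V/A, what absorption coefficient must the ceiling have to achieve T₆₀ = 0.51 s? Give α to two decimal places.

0.07

From T₆₀ = 0.161·V/A, the target T₆₀ = 0.51 s needs A = 0.161·78/0.51 = 24.62 m².
Absorption from the other surfaces = 29·0.04 + 6·0.15 + 59·0.35 = 22.71 m², so the ceiling must supply 1.91 m² over 29 m².
α = 1.91/29 = 0.066.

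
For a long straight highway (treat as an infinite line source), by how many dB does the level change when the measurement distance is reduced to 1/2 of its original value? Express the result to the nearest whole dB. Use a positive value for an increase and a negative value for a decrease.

With cylindrical spreading the level changes by −10·log₁₀(r₂/r₁).
ΔL = −10·log₁₀(0.5) = +3.01 dB.

+3 dB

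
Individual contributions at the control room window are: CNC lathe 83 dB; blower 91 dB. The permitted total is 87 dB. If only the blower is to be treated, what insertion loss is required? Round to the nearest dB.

6 dB

The untreated sources together contribute 10^(83/10) = 1.995e+08, i.e. 83.00 dB.
To meet 87 dB overall, the treated blower may contribute at most 10^(87/10) − 1.995e+08 = 3.017e+08, i.e. 84.80 dB.
So the blower must be reduced from 91 to 84.80 dB: IL = 6.20 dB.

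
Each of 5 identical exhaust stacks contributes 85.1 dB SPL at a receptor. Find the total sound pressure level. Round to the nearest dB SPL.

N identical incoherent sources raise the level by 10·log₁₀ N.
L_total = 85.1 + 10·log₁₀(5) = 85.1 + 6.990 = 92.09 dB SPL.

92 dB SPL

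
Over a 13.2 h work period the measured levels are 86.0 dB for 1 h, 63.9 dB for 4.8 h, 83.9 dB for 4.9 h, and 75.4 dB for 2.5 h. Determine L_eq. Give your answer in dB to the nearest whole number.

The energy average is taken in the linear domain: L_eq = 10·log₁₀[(Σ tᵢ·10^(Lᵢ/10))/T], T = 13.2 h.
Σ tᵢ·10^(Lᵢ/10) = 1·10^(86.0/10) + 4.8·10^(63.9/10) + 4.9·10^(83.9/10) + 2.5·10^(75.4/10) = 1.699e+09.
L_eq = 10·log₁₀(1.699e+09/13.2) = 81.10 dB.

81 dB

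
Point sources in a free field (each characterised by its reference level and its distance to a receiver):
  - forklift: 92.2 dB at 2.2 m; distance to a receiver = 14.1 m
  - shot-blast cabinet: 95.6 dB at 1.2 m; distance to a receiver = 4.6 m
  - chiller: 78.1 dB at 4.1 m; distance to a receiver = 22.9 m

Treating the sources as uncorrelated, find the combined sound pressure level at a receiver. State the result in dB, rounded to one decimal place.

First find each source's level at the receiver (point-source: −20·log₁₀(r/r_ref)), then combine on an intensity basis.
forklift: 92.2 − 20·log₁₀(14.1/2.2) = 92.2 − 16.14 = 76.06 dB.
shot-blast cabinet: 95.6 − 20·log₁₀(4.6/1.2) = 95.6 − 11.67 = 83.93 dB.
chiller: 78.1 − 20·log₁₀(22.9/4.1) = 78.1 − 14.94 = 63.16 dB.
Σ 10^(L/10) = 2.896e+08 → L_total = 10·log₁₀(2.896e+08) = 84.62 dB.

84.6 dB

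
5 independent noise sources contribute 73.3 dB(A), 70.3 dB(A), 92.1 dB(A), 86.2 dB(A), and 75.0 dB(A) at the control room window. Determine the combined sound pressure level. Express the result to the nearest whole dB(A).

For uncorrelated sources the intensities add, so convert each level to linear form, sum, and take 10·log₁₀ of the total.
Σ 10^(L/10) = 10^(73.3/10) + 10^(70.3/10) + 10^(92.1/10) + 10^(86.2/10) + 10^(75.0/10) = 2.102e+09.
L_total = 10·log₁₀(2.102e+09) = 93.23 dB(A).

93 dB(A)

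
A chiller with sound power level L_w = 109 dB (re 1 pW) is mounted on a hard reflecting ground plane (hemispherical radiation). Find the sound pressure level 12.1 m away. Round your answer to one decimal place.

L_p = L_w − 10·log₁₀(2π·r²) with r = 12.1 m.
2π·r² = 919.9 m², 10·log₁₀ of that is 29.638 dB.
L_p = 109 − 29.638 = 79.36 dB.

79.4 dB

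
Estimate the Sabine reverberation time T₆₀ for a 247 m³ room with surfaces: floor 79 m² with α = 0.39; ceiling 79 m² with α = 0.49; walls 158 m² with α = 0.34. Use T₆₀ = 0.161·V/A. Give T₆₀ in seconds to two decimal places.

0.32 s

Total absorption A = 79·0.39 + 79·0.49 + 158·0.34 = 123.24 m² sabins.
T₆₀ = 0.161·V/A = 0.161·247/123.24 = 0.323 s.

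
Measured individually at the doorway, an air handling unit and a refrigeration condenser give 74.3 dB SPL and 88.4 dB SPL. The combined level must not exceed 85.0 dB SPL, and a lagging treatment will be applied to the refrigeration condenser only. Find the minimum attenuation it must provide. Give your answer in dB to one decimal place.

3.8 dB

The untreated sources together contribute 10^(74.3/10) = 2.692e+07, i.e. 74.30 dB SPL.
To meet 85.0 dB SPL overall, the treated refrigeration condenser may contribute at most 10^(85.0/10) − 2.692e+07 = 2.893e+08, i.e. 84.61 dB SPL.
Required insertion loss = 88.4 − 84.61 = 3.79 dB.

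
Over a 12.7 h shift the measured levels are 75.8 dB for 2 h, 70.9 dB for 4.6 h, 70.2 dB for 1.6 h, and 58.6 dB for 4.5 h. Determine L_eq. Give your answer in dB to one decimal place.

L_eq = 10·log₁₀[(1/T)·Σ tᵢ·10^(Lᵢ/10)] with T = 12.7 h.
Σ tᵢ·10^(Lᵢ/10) = 2·10^(75.8/10) + 4.6·10^(70.9/10) + 1.6·10^(70.2/10) + 4.5·10^(58.6/10) = 1.526e+08.
L_eq = 10·log₁₀(1.526e+08/12.7) = 70.80 dB.

70.8 dB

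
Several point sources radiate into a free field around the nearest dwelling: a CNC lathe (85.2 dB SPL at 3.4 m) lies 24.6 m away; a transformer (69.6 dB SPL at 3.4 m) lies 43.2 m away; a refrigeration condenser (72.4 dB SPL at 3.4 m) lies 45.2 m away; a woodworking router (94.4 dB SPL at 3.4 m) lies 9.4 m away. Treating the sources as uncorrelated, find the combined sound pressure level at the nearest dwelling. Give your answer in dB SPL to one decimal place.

Apply inverse-square spreading to bring every level to the receiver, then sum 10^(L/10).
CNC lathe: 85.2 − 20·log₁₀(24.6/3.4) = 85.2 − 17.19 = 68.01 dB SPL.
transformer: 69.6 − 20·log₁₀(43.2/3.4) = 69.6 − 22.08 = 47.52 dB SPL.
refrigeration condenser: 72.4 − 20·log₁₀(45.2/3.4) = 72.4 − 22.47 = 49.93 dB SPL.
woodworking router: 94.4 − 20·log₁₀(9.4/3.4) = 94.4 − 8.83 = 85.57 dB SPL.
Σ 10^(L/10) = 3.668e+08 → L_total = 10·log₁₀(3.668e+08) = 85.64 dB SPL.

85.6 dB SPL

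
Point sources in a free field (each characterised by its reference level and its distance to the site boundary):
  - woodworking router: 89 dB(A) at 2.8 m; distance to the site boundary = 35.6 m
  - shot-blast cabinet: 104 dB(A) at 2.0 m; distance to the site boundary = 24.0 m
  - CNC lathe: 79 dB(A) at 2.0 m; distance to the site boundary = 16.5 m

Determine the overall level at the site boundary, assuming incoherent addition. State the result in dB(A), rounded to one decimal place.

82.6 dB(A)

First find each source's level at the receiver (point-source: −20·log₁₀(r/r_ref)), then combine on an intensity basis.
woodworking router: 89 − 20·log₁₀(35.6/2.8) = 89 − 22.09 = 66.91 dB(A).
shot-blast cabinet: 104 − 20·log₁₀(24.0/2.0) = 104 − 21.58 = 82.42 dB(A).
CNC lathe: 79 − 20·log₁₀(16.5/2.0) = 79 − 18.33 = 60.67 dB(A).
Σ 10^(L/10) = 1.805e+08 → L_total = 10·log₁₀(1.805e+08) = 82.57 dB(A).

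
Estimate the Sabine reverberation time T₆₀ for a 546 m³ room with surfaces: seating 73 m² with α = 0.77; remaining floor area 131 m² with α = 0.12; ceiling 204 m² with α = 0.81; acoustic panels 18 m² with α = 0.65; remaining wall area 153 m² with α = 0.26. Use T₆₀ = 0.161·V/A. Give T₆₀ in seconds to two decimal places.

Summing Sᵢαᵢ: 73·0.77 + 131·0.12 + 204·0.81 + 18·0.65 + 153·0.26 = 288.65 m².
T₆₀ = 0.161 × 546 / 288.65 = 0.305 s.

0.30 s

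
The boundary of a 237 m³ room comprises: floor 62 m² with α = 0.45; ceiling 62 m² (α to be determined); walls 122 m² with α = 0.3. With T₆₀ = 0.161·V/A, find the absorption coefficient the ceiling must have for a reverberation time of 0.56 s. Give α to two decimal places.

A = 0.161·V/T₆₀ = 0.161·237/0.56 = 68.14 m² sabins.
Absorption from the other surfaces = 62·0.45 + 122·0.3 = 64.50 m², so the ceiling must supply 3.64 m² over 62 m².
α = 3.64/62 = 0.059.

0.06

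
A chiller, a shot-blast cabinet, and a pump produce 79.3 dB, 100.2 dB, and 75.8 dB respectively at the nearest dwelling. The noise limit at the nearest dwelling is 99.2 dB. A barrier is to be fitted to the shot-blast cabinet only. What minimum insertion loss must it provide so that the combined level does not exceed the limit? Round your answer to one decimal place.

1.1 dB

The untreated sources together contribute 10^(79.3/10) + 10^(75.8/10) = 1.231e+08, i.e. 80.90 dB.
To meet 99.2 dB overall, the treated shot-blast cabinet may contribute at most 10^(99.2/10) − 1.231e+08 = 8.195e+09, i.e. 99.14 dB.
Required insertion loss = 100.2 − 99.14 = 1.06 dB.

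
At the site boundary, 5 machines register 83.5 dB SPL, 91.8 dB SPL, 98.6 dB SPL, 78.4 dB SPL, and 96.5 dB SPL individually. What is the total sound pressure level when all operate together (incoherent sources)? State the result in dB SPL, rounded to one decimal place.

101.3 dB SPL

Incoherent sources combine by intensity addition: L_total = 10·log₁₀(Σ 10^(L_i/10)).
Σ 10^(L/10) = 10^(83.5/10) + 10^(91.8/10) + 10^(98.6/10) + 10^(78.4/10) + 10^(96.5/10) = 1.352e+10.
L_total = 10·log₁₀(1.352e+10) = 101.31 dB SPL.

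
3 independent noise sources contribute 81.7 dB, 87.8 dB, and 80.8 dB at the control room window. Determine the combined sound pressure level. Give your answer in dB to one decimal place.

89.4 dB

Incoherent sources combine by intensity addition: L_total = 10·log₁₀(Σ 10^(L_i/10)).
Σ 10^(L/10) = 10^(81.7/10) + 10^(87.8/10) + 10^(80.8/10) = 8.707e+08.
L_total = 10·log₁₀(8.707e+08) = 89.40 dB.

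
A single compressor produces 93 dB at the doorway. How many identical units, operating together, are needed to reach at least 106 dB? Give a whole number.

N identical sources give L₁ + 10·log₁₀ N, so require 10·log₁₀ N ≥ 106 − 93 = 13.0 dB.
N ≥ 10^(13.0/10) = 19.953, so N = 20.

20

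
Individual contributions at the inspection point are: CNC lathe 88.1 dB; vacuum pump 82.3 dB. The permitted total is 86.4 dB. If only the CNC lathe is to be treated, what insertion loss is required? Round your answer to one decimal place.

3.8 dB

Everything except the CNC lathe sums to 10^(82.3/10) = 1.698e+08 in linear terms, 82.30 dB.
The limit corresponds to 10^(86.4/10) = 4.365e+08; subtracting the fixed part leaves 2.667e+08 for the CNC lathe, i.e. 84.26 dB.
So the CNC lathe must be reduced from 88.1 to 84.26 dB: IL = 3.84 dB.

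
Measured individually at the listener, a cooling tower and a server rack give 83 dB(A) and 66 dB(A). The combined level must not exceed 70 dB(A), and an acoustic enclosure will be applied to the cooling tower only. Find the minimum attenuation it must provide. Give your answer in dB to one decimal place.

Fixed contribution from the other source: Σ 10^(L/10) = 10^(66/10) = 3.981e+06 (66.00 dB(A)).
To meet 70 dB(A) overall, the treated cooling tower may contribute at most 10^(70/10) − 3.981e+06 = 6.019e+06, i.e. 67.80 dB(A).
So the cooling tower must be reduced from 83 to 67.80 dB(A): IL = 15.20 dB.

15.2 dB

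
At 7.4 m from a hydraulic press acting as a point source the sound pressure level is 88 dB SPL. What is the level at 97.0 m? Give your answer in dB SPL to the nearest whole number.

Point-source attenuation: ΔL = 20·log₁₀(r₂/r₁) = 20·log₁₀(97.0/7.4) = 22.351 dB.
L₂ = 88 − 20·log₁₀(97.0/7.4) = 88 − 22.351 = 65.65 dB SPL.

66 dB SPL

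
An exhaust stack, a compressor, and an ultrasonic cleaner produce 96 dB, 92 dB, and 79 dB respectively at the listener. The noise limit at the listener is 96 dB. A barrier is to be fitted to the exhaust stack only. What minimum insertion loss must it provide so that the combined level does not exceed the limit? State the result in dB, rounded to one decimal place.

2.4 dB

Everything except the exhaust stack sums to 10^(92/10) + 10^(79/10) = 1.664e+09 in linear terms, 92.21 dB.
To meet 96 dB overall, the treated exhaust stack may contribute at most 10^(96/10) − 1.664e+09 = 2.317e+09, i.e. 93.65 dB.
So the exhaust stack must be reduced from 96 to 93.65 dB: IL = 2.35 dB.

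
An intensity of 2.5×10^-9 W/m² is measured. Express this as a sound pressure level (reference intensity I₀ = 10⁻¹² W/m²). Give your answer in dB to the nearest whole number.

I/I₀ = 2.5×10^-9/10⁻¹² = 2.5×10^3, and L = 10·log₁₀(I/I₀).
L = 10·(0.3979 + 3) = 33.98 dB.

34 dB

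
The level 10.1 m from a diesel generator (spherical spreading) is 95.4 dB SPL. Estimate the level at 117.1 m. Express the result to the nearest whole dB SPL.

For a point source, L₂ = L₁ − 20·log₁₀(r₂/r₁).
L₂ = 95.4 − 20·log₁₀(117.1/10.1) = 95.4 − 21.285 = 74.12 dB SPL.

74 dB SPL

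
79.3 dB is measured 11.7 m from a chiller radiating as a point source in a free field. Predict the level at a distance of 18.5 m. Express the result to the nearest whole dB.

Point-source attenuation: ΔL = 20·log₁₀(r₂/r₁) = 20·log₁₀(18.5/11.7) = 3.980 dB.
L₂ = 79.3 − 20·log₁₀(18.5/11.7) = 79.3 − 3.980 = 75.32 dB.

75 dB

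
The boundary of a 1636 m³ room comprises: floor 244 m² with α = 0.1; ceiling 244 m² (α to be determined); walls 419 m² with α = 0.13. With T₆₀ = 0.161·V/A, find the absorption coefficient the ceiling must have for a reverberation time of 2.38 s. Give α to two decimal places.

Required total absorption A = 0.161·1636/2.38 = 110.67 m².
Absorption from the other surfaces = 244·0.1 + 419·0.13 = 78.87 m², so the ceiling must supply 31.80 m² over 244 m².
α = 31.80/244 = 0.130.

0.13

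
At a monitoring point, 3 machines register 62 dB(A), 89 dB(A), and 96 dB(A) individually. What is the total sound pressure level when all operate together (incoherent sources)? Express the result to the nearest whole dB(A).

97 dB(A)

For uncorrelated sources the intensities add, so convert each level to linear form, sum, and take 10·log₁₀ of the total.
Σ 10^(L/10) = 10^(62/10) + 10^(89/10) + 10^(96/10) = 4.777e+09.
L_total = 10·log₁₀(4.777e+09) = 96.79 dB(A).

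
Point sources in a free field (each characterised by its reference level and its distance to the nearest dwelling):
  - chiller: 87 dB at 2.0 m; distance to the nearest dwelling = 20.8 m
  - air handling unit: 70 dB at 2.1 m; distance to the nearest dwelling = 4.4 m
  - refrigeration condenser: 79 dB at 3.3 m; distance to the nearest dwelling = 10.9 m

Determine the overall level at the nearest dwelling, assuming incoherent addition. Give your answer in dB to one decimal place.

71.5 dB

Propagate each source to the receiver with L = L_ref − 20·log₁₀(r/r_ref), then add intensities.
chiller: 87 − 20·log₁₀(20.8/2.0) = 87 − 20.34 = 66.66 dB.
air handling unit: 70 − 20·log₁₀(4.4/2.1) = 70 − 6.42 = 63.58 dB.
refrigeration condenser: 79 − 20·log₁₀(10.9/3.3) = 79 − 10.38 = 68.62 dB.
Σ 10^(L/10) = 1.419e+07 → L_total = 10·log₁₀(1.419e+07) = 71.52 dB.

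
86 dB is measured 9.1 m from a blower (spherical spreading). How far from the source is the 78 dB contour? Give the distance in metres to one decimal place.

Point-source spreading drops the level by 20·log₁₀(r₂/r₁); inverting, r₂/r₁ = 10^(ΔL/20).
r₂ = 9.1·10^((86−78)/20) = 9.1·10^(8.0/20) = 22.86 m.

22.9 m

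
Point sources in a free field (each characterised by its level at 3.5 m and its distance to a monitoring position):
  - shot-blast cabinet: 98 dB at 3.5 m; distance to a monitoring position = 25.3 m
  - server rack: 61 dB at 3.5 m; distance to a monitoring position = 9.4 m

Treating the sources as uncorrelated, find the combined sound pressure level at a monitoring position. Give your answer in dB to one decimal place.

80.8 dB

First find each source's level at the receiver (point-source: −20·log₁₀(r/r_ref)), then combine on an intensity basis.
shot-blast cabinet: 98 − 20·log₁₀(25.3/3.5) = 98 − 17.18 = 80.82 dB.
server rack: 61 − 20·log₁₀(9.4/3.5) = 61 − 8.58 = 52.42 dB.
Σ 10^(L/10) = 1.209e+08 → L_total = 10·log₁₀(1.209e+08) = 80.83 dB.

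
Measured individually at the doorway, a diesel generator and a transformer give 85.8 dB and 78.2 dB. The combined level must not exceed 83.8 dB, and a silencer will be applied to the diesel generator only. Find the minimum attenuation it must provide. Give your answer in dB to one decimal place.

3.4 dB

Fixed contribution from the other source: Σ 10^(L/10) = 10^(78.2/10) = 6.607e+07 (78.20 dB).
The limit corresponds to 10^(83.8/10) = 2.399e+08; subtracting the fixed part leaves 1.738e+08 for the diesel generator, i.e. 82.40 dB.
Required insertion loss = 85.8 − 82.40 = 3.40 dB.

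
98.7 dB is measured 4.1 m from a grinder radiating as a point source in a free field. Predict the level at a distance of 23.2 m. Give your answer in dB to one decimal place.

For a point source, L₂ = L₁ − 20·log₁₀(r₂/r₁).
L₂ = 98.7 − 20·log₁₀(23.2/4.1) = 98.7 − 15.054 = 83.65 dB.

83.6 dB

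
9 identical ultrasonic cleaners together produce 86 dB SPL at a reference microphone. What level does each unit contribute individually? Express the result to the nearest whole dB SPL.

9 equal contributions raise the level by 10·log₁₀ 9 = 9.542 dB, so each unit alone gives 86 − 9.542.

76 dB SPL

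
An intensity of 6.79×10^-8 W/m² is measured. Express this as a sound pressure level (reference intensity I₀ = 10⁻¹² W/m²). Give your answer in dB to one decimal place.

I/I₀ = 6.79×10^-8/10⁻¹² = 6.79×10^4, and L = 10·log₁₀(I/I₀).
L = 10·(0.8319 + 4) = 48.32 dB.

48.3 dB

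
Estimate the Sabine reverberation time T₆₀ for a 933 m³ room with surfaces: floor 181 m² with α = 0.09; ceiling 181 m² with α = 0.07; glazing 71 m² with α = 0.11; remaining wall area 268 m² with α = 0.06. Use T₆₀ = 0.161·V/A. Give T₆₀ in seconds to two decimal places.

Summing Sᵢαᵢ: 181·0.09 + 181·0.07 + 71·0.11 + 268·0.06 = 52.85 m².
T₆₀ = 0.161·V/A = 0.161·933/52.85 = 2.842 s.

2.84 s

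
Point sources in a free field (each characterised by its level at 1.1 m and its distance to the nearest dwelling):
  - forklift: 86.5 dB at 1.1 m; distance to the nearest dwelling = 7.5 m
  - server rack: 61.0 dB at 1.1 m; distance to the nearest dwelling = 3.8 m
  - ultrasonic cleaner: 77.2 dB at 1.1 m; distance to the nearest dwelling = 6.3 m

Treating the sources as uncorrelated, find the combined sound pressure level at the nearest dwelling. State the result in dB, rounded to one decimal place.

Propagate each source to the receiver with L = L_ref − 20·log₁₀(r/r_ref), then add intensities.
forklift: 86.5 − 20·log₁₀(7.5/1.1) = 86.5 − 16.67 = 69.83 dB.
server rack: 61.0 − 20·log₁₀(3.8/1.1) = 61.0 − 10.77 = 50.23 dB.
ultrasonic cleaner: 77.2 − 20·log₁₀(6.3/1.1) = 77.2 − 15.16 = 62.04 dB.
Σ 10^(L/10) = 1.131e+07 → L_total = 10·log₁₀(1.131e+07) = 70.54 dB.

70.5 dB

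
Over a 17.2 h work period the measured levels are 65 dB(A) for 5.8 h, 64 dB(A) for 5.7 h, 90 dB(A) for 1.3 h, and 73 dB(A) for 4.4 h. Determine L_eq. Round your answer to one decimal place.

79.2 dB(A)

The energy average is taken in the linear domain: L_eq = 10·log₁₀[(Σ tᵢ·10^(Lᵢ/10))/T], T = 17.2 h.
Σ tᵢ·10^(Lᵢ/10) = 5.8·10^(65/10) + 5.7·10^(64/10) + 1.3·10^(90/10) + 4.4·10^(73/10) = 1.420e+09.
L_eq = 10·log₁₀(1.420e+09/17.2) = 79.17 dB(A).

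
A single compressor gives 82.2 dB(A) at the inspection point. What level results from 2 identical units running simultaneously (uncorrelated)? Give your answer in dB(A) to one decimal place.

N identical incoherent sources raise the level by 10·log₁₀ N.
L_total = 82.2 + 10·log₁₀(2) = 82.2 + 3.010 = 85.21 dB(A).

85.2 dB(A)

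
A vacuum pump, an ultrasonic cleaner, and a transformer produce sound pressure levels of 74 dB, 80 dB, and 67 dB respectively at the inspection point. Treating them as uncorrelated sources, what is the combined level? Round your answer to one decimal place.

For uncorrelated sources the intensities add, so convert each level to linear form, sum, and take 10·log₁₀ of the total.
Σ 10^(L/10) = 10^(74/10) + 10^(80/10) + 10^(67/10) = 1.301e+08.
L_total = 10·log₁₀(1.301e+08) = 81.14 dB.

81.1 dB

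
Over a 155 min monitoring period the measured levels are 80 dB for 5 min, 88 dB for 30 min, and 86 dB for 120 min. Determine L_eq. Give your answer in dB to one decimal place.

86.4 dB

L_eq = 10·log₁₀[(1/T)·Σ tᵢ·10^(Lᵢ/10)] with T = 155 min.
Σ tᵢ·10^(Lᵢ/10) = 5·10^(80/10) + 30·10^(88/10) + 120·10^(86/10) = 6.720e+10.
L_eq = 10·log₁₀(6.720e+10/155) = 86.37 dB.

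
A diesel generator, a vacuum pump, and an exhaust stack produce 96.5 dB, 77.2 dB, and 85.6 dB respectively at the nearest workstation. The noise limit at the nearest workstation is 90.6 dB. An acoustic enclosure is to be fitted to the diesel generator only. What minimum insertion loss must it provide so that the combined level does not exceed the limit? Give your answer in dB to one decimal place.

Everything except the diesel generator sums to 10^(77.2/10) + 10^(85.6/10) = 4.156e+08 in linear terms, 86.19 dB.
To meet 90.6 dB overall, the treated diesel generator may contribute at most 10^(90.6/10) − 4.156e+08 = 7.326e+08, i.e. 88.65 dB.
So the diesel generator must be reduced from 96.5 to 88.65 dB: IL = 7.85 dB.

7.9 dB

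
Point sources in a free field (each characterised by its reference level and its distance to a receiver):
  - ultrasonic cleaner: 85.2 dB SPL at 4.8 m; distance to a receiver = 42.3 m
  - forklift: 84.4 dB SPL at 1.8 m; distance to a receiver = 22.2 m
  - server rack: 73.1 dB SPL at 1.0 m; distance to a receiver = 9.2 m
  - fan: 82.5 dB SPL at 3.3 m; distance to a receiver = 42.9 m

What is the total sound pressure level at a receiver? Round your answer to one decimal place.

68.7 dB SPL

First find each source's level at the receiver (point-source: −20·log₁₀(r/r_ref)), then combine on an intensity basis.
ultrasonic cleaner: 85.2 − 20·log₁₀(42.3/4.8) = 85.2 − 18.90 = 66.30 dB SPL.
forklift: 84.4 − 20·log₁₀(22.2/1.8) = 84.4 − 21.82 = 62.58 dB SPL.
server rack: 73.1 − 20·log₁₀(9.2/1.0) = 73.1 − 19.28 = 53.82 dB SPL.
fan: 82.5 − 20·log₁₀(42.9/3.3) = 82.5 − 22.28 = 60.22 dB SPL.
Σ 10^(L/10) = 7.368e+06 → L_total = 10·log₁₀(7.368e+06) = 68.67 dB SPL.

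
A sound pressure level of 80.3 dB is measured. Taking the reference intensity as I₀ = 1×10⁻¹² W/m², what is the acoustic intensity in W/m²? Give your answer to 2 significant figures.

L = 10·log₁₀(I/I₀) ⇒ I = I₀·10^(L/10) = 10⁻¹² × 10^8.03.

0.00011 W/m²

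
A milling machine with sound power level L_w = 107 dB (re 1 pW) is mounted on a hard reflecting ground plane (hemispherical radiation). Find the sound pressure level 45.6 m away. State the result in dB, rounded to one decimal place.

65.8 dB

Free-field hemispherical radiation: L_p = L_w − 10·log₁₀(2π·r²), r = 45.6 m.
2π·r² = 1.307e+04 m², 10·log₁₀ of that is 41.161 dB.
L_p = 107 − 41.161 = 65.84 dB.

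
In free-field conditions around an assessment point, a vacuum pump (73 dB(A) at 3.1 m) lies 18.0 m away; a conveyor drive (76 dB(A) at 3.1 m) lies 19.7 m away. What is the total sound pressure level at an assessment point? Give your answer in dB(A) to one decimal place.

62.0 dB(A)

First find each source's level at the receiver (point-source: −20·log₁₀(r/r_ref)), then combine on an intensity basis.
vacuum pump: 73 − 20·log₁₀(18.0/3.1) = 73 − 15.28 = 57.72 dB(A).
conveyor drive: 76 − 20·log₁₀(19.7/3.1) = 76 − 16.06 = 59.94 dB(A).
Σ 10^(L/10) = 1.578e+06 → L_total = 10·log₁₀(1.578e+06) = 61.98 dB(A).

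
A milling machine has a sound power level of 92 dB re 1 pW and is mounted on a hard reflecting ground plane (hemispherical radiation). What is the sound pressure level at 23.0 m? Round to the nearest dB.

57 dB

Free-field hemispherical radiation: L_p = L_w − 10·log₁₀(2π·r²), r = 23.0 m.
2π·r² = 3324 m², 10·log₁₀ of that is 35.216 dB.
L_p = 92 − 35.216 = 56.78 dB.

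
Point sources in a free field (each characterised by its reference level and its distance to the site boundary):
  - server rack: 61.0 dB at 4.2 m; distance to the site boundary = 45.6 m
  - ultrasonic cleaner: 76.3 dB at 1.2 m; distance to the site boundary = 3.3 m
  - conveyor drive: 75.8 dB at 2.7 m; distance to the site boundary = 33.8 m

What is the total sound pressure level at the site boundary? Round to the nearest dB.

68 dB

First find each source's level at the receiver (point-source: −20·log₁₀(r/r_ref)), then combine on an intensity basis.
server rack: 61.0 − 20·log₁₀(45.6/4.2) = 61.0 − 20.71 = 40.29 dB.
ultrasonic cleaner: 76.3 − 20·log₁₀(3.3/1.2) = 76.3 − 8.79 = 67.51 dB.
conveyor drive: 75.8 − 20·log₁₀(33.8/2.7) = 75.8 − 21.95 = 53.85 dB.
Σ 10^(L/10) = 5.894e+06 → L_total = 10·log₁₀(5.894e+06) = 67.70 dB.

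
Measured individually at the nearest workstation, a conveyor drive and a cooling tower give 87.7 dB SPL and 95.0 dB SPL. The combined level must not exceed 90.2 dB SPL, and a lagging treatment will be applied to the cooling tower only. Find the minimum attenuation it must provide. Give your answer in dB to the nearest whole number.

8 dB

Fixed contribution from the other source: Σ 10^(L/10) = 10^(87.7/10) = 5.888e+08 (87.70 dB SPL).
The limit corresponds to 10^(90.2/10) = 1.047e+09; subtracting the fixed part leaves 4.583e+08 for the cooling tower, i.e. 86.61 dB SPL.
Required insertion loss = 95.0 − 86.61 = 8.39 dB.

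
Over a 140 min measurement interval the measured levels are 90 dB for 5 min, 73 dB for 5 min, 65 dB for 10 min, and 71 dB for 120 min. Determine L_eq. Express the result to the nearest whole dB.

77 dB

L_eq = 10·log₁₀[(1/T)·Σ tᵢ·10^(Lᵢ/10)] with T = 140 min.
Σ tᵢ·10^(Lᵢ/10) = 5·10^(90/10) + 5·10^(73/10) + 10·10^(65/10) + 120·10^(71/10) = 6.642e+09.
L_eq = 10·log₁₀(6.642e+09/140) = 76.76 dB.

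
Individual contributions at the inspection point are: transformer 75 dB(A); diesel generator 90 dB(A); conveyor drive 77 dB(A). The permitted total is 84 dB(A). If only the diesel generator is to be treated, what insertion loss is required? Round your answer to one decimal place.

7.7 dB

Everything except the diesel generator sums to 10^(75/10) + 10^(77/10) = 8.174e+07 in linear terms, 79.12 dB(A).
To meet 84 dB(A) overall, the treated diesel generator may contribute at most 10^(84/10) − 8.174e+07 = 1.694e+08, i.e. 82.29 dB(A).
Required insertion loss = 90 − 82.29 = 7.71 dB.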